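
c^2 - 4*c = c*(c - 4)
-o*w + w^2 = w*(-o + w)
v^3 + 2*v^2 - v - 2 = (v - 1)*(v + 1)*(v + 2)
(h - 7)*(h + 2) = h^2 - 5*h - 14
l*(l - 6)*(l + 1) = l^3 - 5*l^2 - 6*l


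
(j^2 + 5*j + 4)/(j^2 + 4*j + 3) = (j + 4)/(j + 3)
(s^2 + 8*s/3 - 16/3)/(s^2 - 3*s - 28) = (s - 4/3)/(s - 7)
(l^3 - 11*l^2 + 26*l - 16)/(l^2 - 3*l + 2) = l - 8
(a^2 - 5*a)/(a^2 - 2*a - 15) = a/(a + 3)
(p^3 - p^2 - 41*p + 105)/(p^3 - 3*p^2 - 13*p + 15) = (p^2 + 4*p - 21)/(p^2 + 2*p - 3)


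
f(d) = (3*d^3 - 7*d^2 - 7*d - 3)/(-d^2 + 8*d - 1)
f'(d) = (2*d - 8)*(3*d^3 - 7*d^2 - 7*d - 3)/(-d^2 + 8*d - 1)^2 + (9*d^2 - 14*d - 7)/(-d^2 + 8*d - 1)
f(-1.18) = 0.80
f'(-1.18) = -1.17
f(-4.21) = 6.13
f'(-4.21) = -2.11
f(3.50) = 1.04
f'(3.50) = 3.61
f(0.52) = -2.81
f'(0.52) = 2.66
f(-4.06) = 5.82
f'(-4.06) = -2.09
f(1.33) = -2.24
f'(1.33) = 0.29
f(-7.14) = 12.85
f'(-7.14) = -2.43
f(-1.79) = 1.63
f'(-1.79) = -1.52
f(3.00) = -0.43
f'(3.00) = 2.35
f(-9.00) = 17.49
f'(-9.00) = -2.55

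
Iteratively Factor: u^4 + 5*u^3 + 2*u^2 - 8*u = (u)*(u^3 + 5*u^2 + 2*u - 8) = u*(u + 2)*(u^2 + 3*u - 4) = u*(u - 1)*(u + 2)*(u + 4)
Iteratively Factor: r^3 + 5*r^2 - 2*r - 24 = (r - 2)*(r^2 + 7*r + 12) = (r - 2)*(r + 3)*(r + 4)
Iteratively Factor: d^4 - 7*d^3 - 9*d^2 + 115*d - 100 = (d - 1)*(d^3 - 6*d^2 - 15*d + 100) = (d - 1)*(d + 4)*(d^2 - 10*d + 25) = (d - 5)*(d - 1)*(d + 4)*(d - 5)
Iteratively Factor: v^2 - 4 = (v - 2)*(v + 2)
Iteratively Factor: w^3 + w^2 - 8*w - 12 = (w - 3)*(w^2 + 4*w + 4) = (w - 3)*(w + 2)*(w + 2)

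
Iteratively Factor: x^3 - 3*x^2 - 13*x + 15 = (x - 5)*(x^2 + 2*x - 3) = (x - 5)*(x + 3)*(x - 1)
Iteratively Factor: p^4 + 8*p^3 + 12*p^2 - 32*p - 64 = (p + 4)*(p^3 + 4*p^2 - 4*p - 16) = (p - 2)*(p + 4)*(p^2 + 6*p + 8) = (p - 2)*(p + 2)*(p + 4)*(p + 4)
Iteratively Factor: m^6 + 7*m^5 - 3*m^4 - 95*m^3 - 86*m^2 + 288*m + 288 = (m - 3)*(m^5 + 10*m^4 + 27*m^3 - 14*m^2 - 128*m - 96) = (m - 3)*(m + 3)*(m^4 + 7*m^3 + 6*m^2 - 32*m - 32) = (m - 3)*(m + 1)*(m + 3)*(m^3 + 6*m^2 - 32) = (m - 3)*(m - 2)*(m + 1)*(m + 3)*(m^2 + 8*m + 16) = (m - 3)*(m - 2)*(m + 1)*(m + 3)*(m + 4)*(m + 4)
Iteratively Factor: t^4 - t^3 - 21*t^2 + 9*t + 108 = (t + 3)*(t^3 - 4*t^2 - 9*t + 36) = (t - 3)*(t + 3)*(t^2 - t - 12) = (t - 3)*(t + 3)^2*(t - 4)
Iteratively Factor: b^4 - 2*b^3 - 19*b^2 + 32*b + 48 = (b + 1)*(b^3 - 3*b^2 - 16*b + 48) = (b + 1)*(b + 4)*(b^2 - 7*b + 12) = (b - 4)*(b + 1)*(b + 4)*(b - 3)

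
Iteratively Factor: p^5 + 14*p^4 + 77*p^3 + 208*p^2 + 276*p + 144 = (p + 2)*(p^4 + 12*p^3 + 53*p^2 + 102*p + 72) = (p + 2)*(p + 4)*(p^3 + 8*p^2 + 21*p + 18) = (p + 2)*(p + 3)*(p + 4)*(p^2 + 5*p + 6) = (p + 2)^2*(p + 3)*(p + 4)*(p + 3)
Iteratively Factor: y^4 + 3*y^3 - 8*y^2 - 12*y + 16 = (y + 2)*(y^3 + y^2 - 10*y + 8) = (y - 1)*(y + 2)*(y^2 + 2*y - 8) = (y - 1)*(y + 2)*(y + 4)*(y - 2)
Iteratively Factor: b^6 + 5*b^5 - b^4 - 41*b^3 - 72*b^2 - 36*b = (b + 3)*(b^5 + 2*b^4 - 7*b^3 - 20*b^2 - 12*b) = (b + 2)*(b + 3)*(b^4 - 7*b^2 - 6*b) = (b - 3)*(b + 2)*(b + 3)*(b^3 + 3*b^2 + 2*b) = b*(b - 3)*(b + 2)*(b + 3)*(b^2 + 3*b + 2) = b*(b - 3)*(b + 2)^2*(b + 3)*(b + 1)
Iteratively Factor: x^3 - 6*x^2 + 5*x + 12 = (x - 4)*(x^2 - 2*x - 3) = (x - 4)*(x + 1)*(x - 3)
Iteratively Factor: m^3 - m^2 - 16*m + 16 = (m - 4)*(m^2 + 3*m - 4) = (m - 4)*(m + 4)*(m - 1)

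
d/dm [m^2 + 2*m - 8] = 2*m + 2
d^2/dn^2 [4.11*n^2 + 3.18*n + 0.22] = 8.22000000000000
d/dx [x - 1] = 1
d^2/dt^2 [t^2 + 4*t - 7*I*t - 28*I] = 2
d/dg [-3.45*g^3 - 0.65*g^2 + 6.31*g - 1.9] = -10.35*g^2 - 1.3*g + 6.31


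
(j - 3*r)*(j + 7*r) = j^2 + 4*j*r - 21*r^2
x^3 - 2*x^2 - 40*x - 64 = (x - 8)*(x + 2)*(x + 4)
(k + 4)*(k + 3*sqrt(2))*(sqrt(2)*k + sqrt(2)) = sqrt(2)*k^3 + 6*k^2 + 5*sqrt(2)*k^2 + 4*sqrt(2)*k + 30*k + 24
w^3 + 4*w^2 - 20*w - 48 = (w - 4)*(w + 2)*(w + 6)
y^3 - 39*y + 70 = (y - 5)*(y - 2)*(y + 7)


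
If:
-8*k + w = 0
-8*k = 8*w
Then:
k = 0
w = 0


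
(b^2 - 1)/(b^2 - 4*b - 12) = (1 - b^2)/(-b^2 + 4*b + 12)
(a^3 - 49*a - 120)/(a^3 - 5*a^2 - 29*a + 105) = (a^2 - 5*a - 24)/(a^2 - 10*a + 21)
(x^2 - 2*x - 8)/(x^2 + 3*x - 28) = (x + 2)/(x + 7)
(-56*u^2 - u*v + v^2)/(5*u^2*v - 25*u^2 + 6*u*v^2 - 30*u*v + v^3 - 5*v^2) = (-56*u^2 - u*v + v^2)/(5*u^2*v - 25*u^2 + 6*u*v^2 - 30*u*v + v^3 - 5*v^2)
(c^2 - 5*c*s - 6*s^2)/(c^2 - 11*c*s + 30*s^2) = (-c - s)/(-c + 5*s)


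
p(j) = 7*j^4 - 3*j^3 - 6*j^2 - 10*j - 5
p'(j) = 28*j^3 - 9*j^2 - 12*j - 10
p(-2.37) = 245.78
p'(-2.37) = -404.85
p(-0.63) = 0.77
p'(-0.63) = -13.01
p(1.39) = -12.42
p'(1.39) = 31.13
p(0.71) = -14.42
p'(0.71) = -13.04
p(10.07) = 68203.10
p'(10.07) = 27548.64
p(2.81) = 289.40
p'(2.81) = 506.48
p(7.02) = 15591.18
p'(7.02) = 9148.79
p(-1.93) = 110.64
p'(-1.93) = -221.66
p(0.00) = -5.00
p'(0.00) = -10.00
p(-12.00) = 149587.00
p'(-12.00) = -49546.00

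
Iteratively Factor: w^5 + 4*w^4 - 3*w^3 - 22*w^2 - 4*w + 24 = (w + 3)*(w^4 + w^3 - 6*w^2 - 4*w + 8) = (w - 1)*(w + 3)*(w^3 + 2*w^2 - 4*w - 8) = (w - 2)*(w - 1)*(w + 3)*(w^2 + 4*w + 4) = (w - 2)*(w - 1)*(w + 2)*(w + 3)*(w + 2)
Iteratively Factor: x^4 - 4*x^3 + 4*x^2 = (x - 2)*(x^3 - 2*x^2) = x*(x - 2)*(x^2 - 2*x) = x*(x - 2)^2*(x)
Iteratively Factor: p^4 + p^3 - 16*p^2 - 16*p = (p)*(p^3 + p^2 - 16*p - 16) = p*(p - 4)*(p^2 + 5*p + 4) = p*(p - 4)*(p + 1)*(p + 4)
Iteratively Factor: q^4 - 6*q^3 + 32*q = (q - 4)*(q^3 - 2*q^2 - 8*q) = (q - 4)*(q + 2)*(q^2 - 4*q) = (q - 4)^2*(q + 2)*(q)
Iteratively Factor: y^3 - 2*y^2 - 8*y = (y - 4)*(y^2 + 2*y) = (y - 4)*(y + 2)*(y)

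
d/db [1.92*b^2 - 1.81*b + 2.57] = 3.84*b - 1.81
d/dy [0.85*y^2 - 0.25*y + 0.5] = 1.7*y - 0.25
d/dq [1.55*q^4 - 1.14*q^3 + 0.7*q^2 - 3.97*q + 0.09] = 6.2*q^3 - 3.42*q^2 + 1.4*q - 3.97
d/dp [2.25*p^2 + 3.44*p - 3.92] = 4.5*p + 3.44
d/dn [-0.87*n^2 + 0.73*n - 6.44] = 0.73 - 1.74*n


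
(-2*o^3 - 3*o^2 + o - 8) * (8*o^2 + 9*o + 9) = -16*o^5 - 42*o^4 - 37*o^3 - 82*o^2 - 63*o - 72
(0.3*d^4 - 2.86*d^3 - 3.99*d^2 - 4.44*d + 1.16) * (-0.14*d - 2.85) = -0.042*d^5 - 0.4546*d^4 + 8.7096*d^3 + 11.9931*d^2 + 12.4916*d - 3.306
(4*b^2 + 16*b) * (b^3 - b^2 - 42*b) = 4*b^5 + 12*b^4 - 184*b^3 - 672*b^2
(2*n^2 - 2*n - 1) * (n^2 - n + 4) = 2*n^4 - 4*n^3 + 9*n^2 - 7*n - 4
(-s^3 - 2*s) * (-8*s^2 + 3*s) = 8*s^5 - 3*s^4 + 16*s^3 - 6*s^2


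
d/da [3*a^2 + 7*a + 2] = 6*a + 7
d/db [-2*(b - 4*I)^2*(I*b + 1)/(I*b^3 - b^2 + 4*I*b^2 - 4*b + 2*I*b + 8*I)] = (b^2*(-8 - 20*I) + b*(-64 - 32*I) - 256 - 64*I)/(b^4 + b^3*(8 + 4*I) + b^2*(12 + 32*I) + b*(-32 + 64*I) - 64)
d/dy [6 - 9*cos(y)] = 9*sin(y)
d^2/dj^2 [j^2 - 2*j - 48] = 2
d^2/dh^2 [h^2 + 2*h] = 2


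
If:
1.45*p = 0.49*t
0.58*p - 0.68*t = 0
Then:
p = 0.00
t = 0.00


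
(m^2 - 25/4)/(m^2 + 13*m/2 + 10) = (m - 5/2)/(m + 4)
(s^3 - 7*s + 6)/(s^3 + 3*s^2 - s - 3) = (s - 2)/(s + 1)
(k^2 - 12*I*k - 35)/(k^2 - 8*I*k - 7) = (k - 5*I)/(k - I)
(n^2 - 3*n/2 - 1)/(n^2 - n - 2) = (n + 1/2)/(n + 1)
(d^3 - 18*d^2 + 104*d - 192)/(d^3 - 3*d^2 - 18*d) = (d^2 - 12*d + 32)/(d*(d + 3))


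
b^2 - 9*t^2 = (b - 3*t)*(b + 3*t)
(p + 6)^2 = p^2 + 12*p + 36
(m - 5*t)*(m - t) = m^2 - 6*m*t + 5*t^2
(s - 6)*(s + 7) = s^2 + s - 42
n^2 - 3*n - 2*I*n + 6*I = (n - 3)*(n - 2*I)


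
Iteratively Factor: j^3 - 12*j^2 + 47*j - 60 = (j - 3)*(j^2 - 9*j + 20) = (j - 5)*(j - 3)*(j - 4)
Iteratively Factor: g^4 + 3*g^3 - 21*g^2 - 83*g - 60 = (g + 4)*(g^3 - g^2 - 17*g - 15) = (g + 1)*(g + 4)*(g^2 - 2*g - 15) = (g + 1)*(g + 3)*(g + 4)*(g - 5)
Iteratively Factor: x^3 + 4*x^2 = (x)*(x^2 + 4*x) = x^2*(x + 4)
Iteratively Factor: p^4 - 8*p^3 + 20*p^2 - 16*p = (p - 4)*(p^3 - 4*p^2 + 4*p) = (p - 4)*(p - 2)*(p^2 - 2*p) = (p - 4)*(p - 2)^2*(p)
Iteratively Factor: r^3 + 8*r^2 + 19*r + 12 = (r + 4)*(r^2 + 4*r + 3) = (r + 3)*(r + 4)*(r + 1)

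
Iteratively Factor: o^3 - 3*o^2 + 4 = (o - 2)*(o^2 - o - 2) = (o - 2)*(o + 1)*(o - 2)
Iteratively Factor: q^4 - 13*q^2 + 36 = (q + 2)*(q^3 - 2*q^2 - 9*q + 18) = (q - 2)*(q + 2)*(q^2 - 9) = (q - 2)*(q + 2)*(q + 3)*(q - 3)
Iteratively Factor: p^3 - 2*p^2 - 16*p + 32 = (p + 4)*(p^2 - 6*p + 8) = (p - 4)*(p + 4)*(p - 2)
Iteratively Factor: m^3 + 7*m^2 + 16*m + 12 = (m + 3)*(m^2 + 4*m + 4) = (m + 2)*(m + 3)*(m + 2)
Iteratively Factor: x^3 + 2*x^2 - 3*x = (x - 1)*(x^2 + 3*x) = (x - 1)*(x + 3)*(x)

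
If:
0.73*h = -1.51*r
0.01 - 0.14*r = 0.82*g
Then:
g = 0.0121951219512195 - 0.170731707317073*r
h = -2.06849315068493*r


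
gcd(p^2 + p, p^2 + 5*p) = p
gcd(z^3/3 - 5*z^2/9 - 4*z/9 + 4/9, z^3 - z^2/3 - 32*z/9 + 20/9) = z - 2/3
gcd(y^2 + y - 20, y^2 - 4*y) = y - 4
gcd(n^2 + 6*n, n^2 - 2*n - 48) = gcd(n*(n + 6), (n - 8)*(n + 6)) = n + 6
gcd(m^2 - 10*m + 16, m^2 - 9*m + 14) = m - 2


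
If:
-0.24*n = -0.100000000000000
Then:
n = 0.42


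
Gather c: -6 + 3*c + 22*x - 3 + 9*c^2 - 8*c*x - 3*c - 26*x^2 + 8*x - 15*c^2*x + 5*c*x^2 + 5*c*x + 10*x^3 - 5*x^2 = c^2*(9 - 15*x) + c*(5*x^2 - 3*x) + 10*x^3 - 31*x^2 + 30*x - 9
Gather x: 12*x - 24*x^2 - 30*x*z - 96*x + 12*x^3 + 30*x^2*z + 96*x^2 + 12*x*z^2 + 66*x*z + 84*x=12*x^3 + x^2*(30*z + 72) + x*(12*z^2 + 36*z)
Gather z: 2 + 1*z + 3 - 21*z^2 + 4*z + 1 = -21*z^2 + 5*z + 6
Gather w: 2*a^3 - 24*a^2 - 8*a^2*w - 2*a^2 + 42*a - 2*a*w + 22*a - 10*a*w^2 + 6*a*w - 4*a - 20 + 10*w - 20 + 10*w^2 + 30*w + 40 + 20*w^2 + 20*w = 2*a^3 - 26*a^2 + 60*a + w^2*(30 - 10*a) + w*(-8*a^2 + 4*a + 60)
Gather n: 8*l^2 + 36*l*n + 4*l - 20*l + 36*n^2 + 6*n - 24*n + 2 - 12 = 8*l^2 - 16*l + 36*n^2 + n*(36*l - 18) - 10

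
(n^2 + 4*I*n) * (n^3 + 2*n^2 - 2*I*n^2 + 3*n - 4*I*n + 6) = n^5 + 2*n^4 + 2*I*n^4 + 11*n^3 + 4*I*n^3 + 22*n^2 + 12*I*n^2 + 24*I*n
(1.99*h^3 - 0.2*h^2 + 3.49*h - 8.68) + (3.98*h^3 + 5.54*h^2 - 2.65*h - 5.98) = 5.97*h^3 + 5.34*h^2 + 0.84*h - 14.66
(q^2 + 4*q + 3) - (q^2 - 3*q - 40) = 7*q + 43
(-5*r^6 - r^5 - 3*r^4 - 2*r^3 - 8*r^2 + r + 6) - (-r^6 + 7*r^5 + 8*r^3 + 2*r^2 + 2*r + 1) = -4*r^6 - 8*r^5 - 3*r^4 - 10*r^3 - 10*r^2 - r + 5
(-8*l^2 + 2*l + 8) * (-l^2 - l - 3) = 8*l^4 + 6*l^3 + 14*l^2 - 14*l - 24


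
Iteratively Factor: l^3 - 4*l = (l)*(l^2 - 4) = l*(l + 2)*(l - 2)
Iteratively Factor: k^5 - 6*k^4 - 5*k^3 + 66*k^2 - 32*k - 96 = (k - 2)*(k^4 - 4*k^3 - 13*k^2 + 40*k + 48) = (k - 4)*(k - 2)*(k^3 - 13*k - 12) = (k - 4)^2*(k - 2)*(k^2 + 4*k + 3) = (k - 4)^2*(k - 2)*(k + 1)*(k + 3)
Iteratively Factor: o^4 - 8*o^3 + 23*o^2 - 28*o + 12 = (o - 2)*(o^3 - 6*o^2 + 11*o - 6) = (o - 3)*(o - 2)*(o^2 - 3*o + 2) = (o - 3)*(o - 2)^2*(o - 1)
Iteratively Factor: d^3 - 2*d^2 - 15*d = (d + 3)*(d^2 - 5*d) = (d - 5)*(d + 3)*(d)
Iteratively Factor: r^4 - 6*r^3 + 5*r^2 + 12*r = (r)*(r^3 - 6*r^2 + 5*r + 12) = r*(r - 4)*(r^2 - 2*r - 3) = r*(r - 4)*(r + 1)*(r - 3)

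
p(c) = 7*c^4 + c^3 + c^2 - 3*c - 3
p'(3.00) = 786.00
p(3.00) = 591.00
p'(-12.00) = -47979.00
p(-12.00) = 143601.00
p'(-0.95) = -26.20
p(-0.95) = 5.60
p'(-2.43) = -391.91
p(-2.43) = 239.92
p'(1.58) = 118.09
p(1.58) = 42.32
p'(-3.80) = -1503.70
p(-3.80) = 1427.56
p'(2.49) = 452.85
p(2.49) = 280.26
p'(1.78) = 167.98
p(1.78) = 70.74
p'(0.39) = -0.10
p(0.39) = -3.80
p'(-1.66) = -126.13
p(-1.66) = 53.31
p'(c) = 28*c^3 + 3*c^2 + 2*c - 3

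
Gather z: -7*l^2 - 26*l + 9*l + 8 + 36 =-7*l^2 - 17*l + 44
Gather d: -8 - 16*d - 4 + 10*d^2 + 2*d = 10*d^2 - 14*d - 12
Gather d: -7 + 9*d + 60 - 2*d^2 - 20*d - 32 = -2*d^2 - 11*d + 21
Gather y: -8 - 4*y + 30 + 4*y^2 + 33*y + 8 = 4*y^2 + 29*y + 30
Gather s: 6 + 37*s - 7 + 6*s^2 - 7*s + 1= 6*s^2 + 30*s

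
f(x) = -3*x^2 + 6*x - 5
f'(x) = 6 - 6*x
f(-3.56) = -64.38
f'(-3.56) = 27.36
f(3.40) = -19.28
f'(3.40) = -14.40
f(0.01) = -4.94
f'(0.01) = 5.94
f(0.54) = -2.63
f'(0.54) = 2.76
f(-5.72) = -137.48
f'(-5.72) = 40.32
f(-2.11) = -31.02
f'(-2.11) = 18.66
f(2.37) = -7.63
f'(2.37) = -8.22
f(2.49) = -8.66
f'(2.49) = -8.94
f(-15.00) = -770.00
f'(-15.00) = 96.00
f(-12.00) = -509.00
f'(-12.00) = 78.00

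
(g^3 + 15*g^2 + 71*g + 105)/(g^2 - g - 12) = (g^2 + 12*g + 35)/(g - 4)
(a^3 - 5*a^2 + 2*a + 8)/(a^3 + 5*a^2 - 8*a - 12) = (a - 4)/(a + 6)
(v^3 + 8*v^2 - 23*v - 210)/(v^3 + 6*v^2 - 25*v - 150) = (v + 7)/(v + 5)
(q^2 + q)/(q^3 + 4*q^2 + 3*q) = 1/(q + 3)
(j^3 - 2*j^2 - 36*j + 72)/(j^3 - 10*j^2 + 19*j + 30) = (j^2 + 4*j - 12)/(j^2 - 4*j - 5)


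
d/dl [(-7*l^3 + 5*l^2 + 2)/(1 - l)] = 14*l + 2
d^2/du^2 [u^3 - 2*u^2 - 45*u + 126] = 6*u - 4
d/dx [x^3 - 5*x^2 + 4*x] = 3*x^2 - 10*x + 4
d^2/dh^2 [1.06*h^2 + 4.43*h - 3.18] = 2.12000000000000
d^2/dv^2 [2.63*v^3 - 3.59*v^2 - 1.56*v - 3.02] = 15.78*v - 7.18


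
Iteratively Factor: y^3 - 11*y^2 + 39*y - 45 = (y - 5)*(y^2 - 6*y + 9) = (y - 5)*(y - 3)*(y - 3)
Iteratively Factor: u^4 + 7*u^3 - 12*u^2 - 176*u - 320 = (u + 4)*(u^3 + 3*u^2 - 24*u - 80) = (u + 4)^2*(u^2 - u - 20) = (u + 4)^3*(u - 5)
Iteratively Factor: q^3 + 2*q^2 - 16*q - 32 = (q + 2)*(q^2 - 16) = (q + 2)*(q + 4)*(q - 4)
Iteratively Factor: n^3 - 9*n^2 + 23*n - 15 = (n - 5)*(n^2 - 4*n + 3) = (n - 5)*(n - 1)*(n - 3)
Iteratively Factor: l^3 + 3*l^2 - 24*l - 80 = (l + 4)*(l^2 - l - 20) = (l + 4)^2*(l - 5)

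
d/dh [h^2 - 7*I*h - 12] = 2*h - 7*I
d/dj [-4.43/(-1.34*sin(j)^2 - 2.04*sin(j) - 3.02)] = -(11.8724*sin(j) + 9.0372)*cos(j)/(1.34*sin(j)^2 + 2.04*sin(j) + 3.02)^2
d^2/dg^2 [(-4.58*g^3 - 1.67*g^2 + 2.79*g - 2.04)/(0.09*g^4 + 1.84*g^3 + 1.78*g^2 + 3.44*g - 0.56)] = (-0.0741959999999999*g^9 - 0.0811619999999991*g^8 + 3.01417199999992*g^7 + 46.141452*g^6 + 223.823796*g^5 - 34.3461120000001*g^4 - 245.421768*g^3 - 40.041984*g^2 - 79.49136*g - 42.646144)/(0.000729*g^12 + 0.044712*g^11 + 0.957366*g^10 + 8.081704*g^9 + 22.338948*g^8 + 55.179072*g^7 + 70.208872*g^6 + 85.974432*g^5 + 36.685728*g^4 + 21.864704*g^3 - 18.205824*g^2 + 3.236352*g - 0.175616)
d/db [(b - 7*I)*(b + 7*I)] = 2*b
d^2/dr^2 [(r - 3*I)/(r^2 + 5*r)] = 2*(r*(r + 5)*(-3*r - 5 + 3*I) + (r - 3*I)*(2*r + 5)^2)/(r^3*(r + 5)^3)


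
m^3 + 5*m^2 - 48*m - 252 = (m - 7)*(m + 6)^2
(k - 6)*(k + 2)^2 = k^3 - 2*k^2 - 20*k - 24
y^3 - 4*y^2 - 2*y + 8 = (y - 4)*(y - sqrt(2))*(y + sqrt(2))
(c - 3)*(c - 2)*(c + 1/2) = c^3 - 9*c^2/2 + 7*c/2 + 3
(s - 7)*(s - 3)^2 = s^3 - 13*s^2 + 51*s - 63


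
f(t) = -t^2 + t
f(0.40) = 0.24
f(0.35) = 0.23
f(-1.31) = -3.03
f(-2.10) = -6.51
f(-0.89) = -1.68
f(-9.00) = -90.00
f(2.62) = -4.24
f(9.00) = -72.00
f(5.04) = -20.36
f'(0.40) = 0.20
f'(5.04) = -9.08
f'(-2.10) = 5.20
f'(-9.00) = 19.00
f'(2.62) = -4.24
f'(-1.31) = 3.62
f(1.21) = -0.25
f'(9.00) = -17.00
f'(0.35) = 0.30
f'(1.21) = -1.42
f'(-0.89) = 2.78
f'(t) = 1 - 2*t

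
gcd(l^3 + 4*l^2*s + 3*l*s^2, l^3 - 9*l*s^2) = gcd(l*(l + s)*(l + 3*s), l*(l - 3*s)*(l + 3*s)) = l^2 + 3*l*s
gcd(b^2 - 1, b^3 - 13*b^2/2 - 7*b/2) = 1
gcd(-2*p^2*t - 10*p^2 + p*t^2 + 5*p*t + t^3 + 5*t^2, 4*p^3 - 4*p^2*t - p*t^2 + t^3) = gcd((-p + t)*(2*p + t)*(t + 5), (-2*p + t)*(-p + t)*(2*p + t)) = 2*p^2 - p*t - t^2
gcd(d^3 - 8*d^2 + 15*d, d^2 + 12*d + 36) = 1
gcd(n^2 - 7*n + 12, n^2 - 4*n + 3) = n - 3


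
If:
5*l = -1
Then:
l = -1/5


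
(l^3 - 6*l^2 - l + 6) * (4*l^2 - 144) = 4*l^5 - 24*l^4 - 148*l^3 + 888*l^2 + 144*l - 864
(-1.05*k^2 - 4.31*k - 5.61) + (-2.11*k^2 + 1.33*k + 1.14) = -3.16*k^2 - 2.98*k - 4.47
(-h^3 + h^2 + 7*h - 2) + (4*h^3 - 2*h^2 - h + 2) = 3*h^3 - h^2 + 6*h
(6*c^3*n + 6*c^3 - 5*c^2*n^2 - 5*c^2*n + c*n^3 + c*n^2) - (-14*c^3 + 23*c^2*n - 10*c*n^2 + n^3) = 6*c^3*n + 20*c^3 - 5*c^2*n^2 - 28*c^2*n + c*n^3 + 11*c*n^2 - n^3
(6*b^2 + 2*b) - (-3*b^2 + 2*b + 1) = 9*b^2 - 1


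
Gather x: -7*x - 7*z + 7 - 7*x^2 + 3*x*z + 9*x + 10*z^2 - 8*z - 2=-7*x^2 + x*(3*z + 2) + 10*z^2 - 15*z + 5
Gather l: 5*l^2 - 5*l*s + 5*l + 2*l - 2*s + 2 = 5*l^2 + l*(7 - 5*s) - 2*s + 2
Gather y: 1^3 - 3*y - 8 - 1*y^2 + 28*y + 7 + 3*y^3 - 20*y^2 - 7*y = 3*y^3 - 21*y^2 + 18*y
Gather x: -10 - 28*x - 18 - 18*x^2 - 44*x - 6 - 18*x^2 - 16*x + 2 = -36*x^2 - 88*x - 32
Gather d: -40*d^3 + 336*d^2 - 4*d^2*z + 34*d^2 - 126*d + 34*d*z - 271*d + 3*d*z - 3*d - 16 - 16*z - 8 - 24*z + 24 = -40*d^3 + d^2*(370 - 4*z) + d*(37*z - 400) - 40*z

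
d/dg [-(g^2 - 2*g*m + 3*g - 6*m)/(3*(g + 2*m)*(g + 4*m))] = (-8*g^2*m + 3*g^2 - 16*g*m^2 - 12*g*m + 16*m^3 - 60*m^2)/(3*(g^4 + 12*g^3*m + 52*g^2*m^2 + 96*g*m^3 + 64*m^4))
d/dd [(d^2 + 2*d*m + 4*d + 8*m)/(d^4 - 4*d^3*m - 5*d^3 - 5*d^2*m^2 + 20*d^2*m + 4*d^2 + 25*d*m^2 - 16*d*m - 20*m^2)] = (2*(-d - m - 2)*(-d^4 + 4*d^3*m + 5*d^3 + 5*d^2*m^2 - 20*d^2*m - 4*d^2 - 25*d*m^2 + 16*d*m + 20*m^2) - (d^2 + 2*d*m + 4*d + 8*m)*(4*d^3 - 12*d^2*m - 15*d^2 - 10*d*m^2 + 40*d*m + 8*d + 25*m^2 - 16*m))/(-d^4 + 4*d^3*m + 5*d^3 + 5*d^2*m^2 - 20*d^2*m - 4*d^2 - 25*d*m^2 + 16*d*m + 20*m^2)^2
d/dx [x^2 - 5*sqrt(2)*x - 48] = 2*x - 5*sqrt(2)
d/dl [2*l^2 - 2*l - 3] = 4*l - 2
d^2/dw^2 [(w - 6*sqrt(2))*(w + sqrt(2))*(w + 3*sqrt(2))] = 6*w - 4*sqrt(2)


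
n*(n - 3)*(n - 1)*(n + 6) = n^4 + 2*n^3 - 21*n^2 + 18*n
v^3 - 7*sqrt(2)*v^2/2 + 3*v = v*(v - 3*sqrt(2))*(v - sqrt(2)/2)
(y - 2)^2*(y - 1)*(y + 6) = y^4 + y^3 - 22*y^2 + 44*y - 24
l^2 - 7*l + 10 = (l - 5)*(l - 2)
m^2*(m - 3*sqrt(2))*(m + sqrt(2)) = m^4 - 2*sqrt(2)*m^3 - 6*m^2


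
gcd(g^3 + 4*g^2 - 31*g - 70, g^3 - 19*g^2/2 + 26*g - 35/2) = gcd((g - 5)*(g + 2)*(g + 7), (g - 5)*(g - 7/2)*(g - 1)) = g - 5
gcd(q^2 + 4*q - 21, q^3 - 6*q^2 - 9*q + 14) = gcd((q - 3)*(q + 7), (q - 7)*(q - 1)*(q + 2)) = 1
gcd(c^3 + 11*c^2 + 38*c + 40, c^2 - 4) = c + 2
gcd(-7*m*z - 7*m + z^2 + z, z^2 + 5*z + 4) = z + 1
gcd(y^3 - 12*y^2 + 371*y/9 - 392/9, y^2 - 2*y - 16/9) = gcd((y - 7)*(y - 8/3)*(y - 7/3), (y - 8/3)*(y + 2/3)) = y - 8/3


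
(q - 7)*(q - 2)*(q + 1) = q^3 - 8*q^2 + 5*q + 14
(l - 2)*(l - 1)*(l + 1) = l^3 - 2*l^2 - l + 2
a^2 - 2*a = a*(a - 2)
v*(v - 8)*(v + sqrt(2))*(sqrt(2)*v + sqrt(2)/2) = sqrt(2)*v^4 - 15*sqrt(2)*v^3/2 + 2*v^3 - 15*v^2 - 4*sqrt(2)*v^2 - 8*v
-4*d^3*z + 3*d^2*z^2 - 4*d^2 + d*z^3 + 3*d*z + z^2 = (-d + z)*(4*d + z)*(d*z + 1)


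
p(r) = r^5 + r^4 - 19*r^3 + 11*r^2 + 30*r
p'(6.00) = 5454.00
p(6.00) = 5544.00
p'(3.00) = 96.00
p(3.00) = 0.00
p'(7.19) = 12090.72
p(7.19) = 15609.82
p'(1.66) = -34.29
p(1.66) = 13.40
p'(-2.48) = -247.01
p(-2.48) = 227.08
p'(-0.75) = -18.67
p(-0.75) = -8.22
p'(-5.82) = 2919.38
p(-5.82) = -1586.57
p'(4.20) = 969.12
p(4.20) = 530.45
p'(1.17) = -6.51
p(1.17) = 23.79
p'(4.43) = 1282.28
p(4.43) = 788.24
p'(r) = 5*r^4 + 4*r^3 - 57*r^2 + 22*r + 30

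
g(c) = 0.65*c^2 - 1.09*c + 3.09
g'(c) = 1.3*c - 1.09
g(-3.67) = 15.85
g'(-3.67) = -5.86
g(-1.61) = 6.53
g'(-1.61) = -3.18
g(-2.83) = 11.38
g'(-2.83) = -4.77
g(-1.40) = 5.89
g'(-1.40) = -2.91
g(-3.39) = 14.25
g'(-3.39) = -5.50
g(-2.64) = 10.50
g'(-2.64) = -4.52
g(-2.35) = 9.24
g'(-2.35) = -4.14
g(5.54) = 17.00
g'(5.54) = 6.11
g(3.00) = 5.67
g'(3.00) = 2.81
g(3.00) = 5.67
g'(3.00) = 2.81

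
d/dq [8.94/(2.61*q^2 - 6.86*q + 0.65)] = (61.3284 - 46.6668*q)/(2.61*q^2 - 6.86*q + 0.65)^2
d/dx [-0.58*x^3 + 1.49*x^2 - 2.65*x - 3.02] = -1.74*x^2 + 2.98*x - 2.65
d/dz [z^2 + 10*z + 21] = 2*z + 10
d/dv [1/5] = 0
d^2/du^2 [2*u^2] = 4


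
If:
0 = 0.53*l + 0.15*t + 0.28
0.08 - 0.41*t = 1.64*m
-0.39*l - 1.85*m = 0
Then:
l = -0.47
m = 0.10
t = -0.20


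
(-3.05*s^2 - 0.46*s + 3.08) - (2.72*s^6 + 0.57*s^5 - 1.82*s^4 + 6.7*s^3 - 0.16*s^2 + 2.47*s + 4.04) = -2.72*s^6 - 0.57*s^5 + 1.82*s^4 - 6.7*s^3 - 2.89*s^2 - 2.93*s - 0.96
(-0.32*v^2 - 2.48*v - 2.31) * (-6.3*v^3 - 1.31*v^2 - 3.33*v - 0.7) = 2.016*v^5 + 16.0432*v^4 + 18.8674*v^3 + 11.5085*v^2 + 9.4283*v + 1.617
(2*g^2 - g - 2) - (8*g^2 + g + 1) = -6*g^2 - 2*g - 3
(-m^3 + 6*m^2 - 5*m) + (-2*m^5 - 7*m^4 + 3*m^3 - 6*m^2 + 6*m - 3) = -2*m^5 - 7*m^4 + 2*m^3 + m - 3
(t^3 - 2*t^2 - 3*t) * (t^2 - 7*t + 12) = t^5 - 9*t^4 + 23*t^3 - 3*t^2 - 36*t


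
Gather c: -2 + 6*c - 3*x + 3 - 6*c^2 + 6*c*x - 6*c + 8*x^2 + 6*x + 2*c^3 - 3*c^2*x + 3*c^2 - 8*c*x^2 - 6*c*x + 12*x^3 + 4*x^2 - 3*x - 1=2*c^3 + c^2*(-3*x - 3) - 8*c*x^2 + 12*x^3 + 12*x^2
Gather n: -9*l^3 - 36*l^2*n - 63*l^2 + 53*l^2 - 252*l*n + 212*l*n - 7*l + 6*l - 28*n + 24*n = -9*l^3 - 10*l^2 - l + n*(-36*l^2 - 40*l - 4)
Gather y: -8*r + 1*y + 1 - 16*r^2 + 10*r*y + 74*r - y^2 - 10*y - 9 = -16*r^2 + 66*r - y^2 + y*(10*r - 9) - 8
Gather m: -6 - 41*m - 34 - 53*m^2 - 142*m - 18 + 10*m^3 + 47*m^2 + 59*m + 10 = 10*m^3 - 6*m^2 - 124*m - 48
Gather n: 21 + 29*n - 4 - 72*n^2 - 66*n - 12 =-72*n^2 - 37*n + 5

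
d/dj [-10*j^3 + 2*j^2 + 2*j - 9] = -30*j^2 + 4*j + 2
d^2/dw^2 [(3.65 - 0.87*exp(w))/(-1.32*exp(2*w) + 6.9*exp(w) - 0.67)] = (1.515888*exp(4*w) - 17.51508*exp(3*w) + 95.116032*exp(2*w) - 156.84225*exp(w) - 16.483407)*exp(w)/(2.299968*exp(6*w) - 36.06768*exp(5*w) + 192.037824*exp(4*w) - 365.12316*exp(3*w) + 97.473744*exp(2*w) - 9.29223*exp(w) + 0.300763)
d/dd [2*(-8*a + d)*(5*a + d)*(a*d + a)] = 2*a*(-40*a^2 - 6*a*d - 3*a + 3*d^2 + 2*d)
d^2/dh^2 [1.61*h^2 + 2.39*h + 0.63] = 3.22000000000000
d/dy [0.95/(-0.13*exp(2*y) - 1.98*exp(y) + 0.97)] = (0.247*exp(y) + 1.881)*exp(y)/(0.13*exp(2*y) + 1.98*exp(y) - 0.97)^2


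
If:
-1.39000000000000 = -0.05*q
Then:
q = 27.80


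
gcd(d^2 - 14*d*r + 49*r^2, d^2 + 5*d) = 1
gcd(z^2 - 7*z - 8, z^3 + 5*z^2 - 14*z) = 1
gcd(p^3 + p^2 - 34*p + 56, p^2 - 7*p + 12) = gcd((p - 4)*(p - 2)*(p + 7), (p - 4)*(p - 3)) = p - 4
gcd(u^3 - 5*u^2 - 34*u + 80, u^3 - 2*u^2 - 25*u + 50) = u^2 + 3*u - 10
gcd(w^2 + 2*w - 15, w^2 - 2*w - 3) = w - 3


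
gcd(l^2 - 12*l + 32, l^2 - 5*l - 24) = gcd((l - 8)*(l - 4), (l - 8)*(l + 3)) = l - 8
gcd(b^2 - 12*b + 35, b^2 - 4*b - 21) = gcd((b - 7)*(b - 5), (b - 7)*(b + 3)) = b - 7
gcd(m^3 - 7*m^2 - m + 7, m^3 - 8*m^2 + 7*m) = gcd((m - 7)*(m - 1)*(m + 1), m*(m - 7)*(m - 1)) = m^2 - 8*m + 7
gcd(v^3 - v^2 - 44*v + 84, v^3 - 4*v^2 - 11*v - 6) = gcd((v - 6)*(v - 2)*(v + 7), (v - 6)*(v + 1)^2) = v - 6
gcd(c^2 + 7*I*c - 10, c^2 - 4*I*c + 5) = 1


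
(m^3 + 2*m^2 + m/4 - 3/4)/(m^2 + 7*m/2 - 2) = (2*m^2 + 5*m + 3)/(2*(m + 4))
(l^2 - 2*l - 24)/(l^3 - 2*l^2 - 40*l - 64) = (l - 6)/(l^2 - 6*l - 16)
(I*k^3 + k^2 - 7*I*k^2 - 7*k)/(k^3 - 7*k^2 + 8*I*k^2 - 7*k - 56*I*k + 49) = k*(I*k + 1)/(k^2 + 8*I*k - 7)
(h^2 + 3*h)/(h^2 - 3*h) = (h + 3)/(h - 3)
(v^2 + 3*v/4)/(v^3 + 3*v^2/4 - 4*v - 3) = v/(v^2 - 4)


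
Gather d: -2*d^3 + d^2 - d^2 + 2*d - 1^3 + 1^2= -2*d^3 + 2*d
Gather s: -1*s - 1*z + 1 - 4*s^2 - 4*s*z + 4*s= -4*s^2 + s*(3 - 4*z) - z + 1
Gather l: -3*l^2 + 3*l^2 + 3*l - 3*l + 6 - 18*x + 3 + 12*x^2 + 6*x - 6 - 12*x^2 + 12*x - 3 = 0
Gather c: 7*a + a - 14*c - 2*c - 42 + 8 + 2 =8*a - 16*c - 32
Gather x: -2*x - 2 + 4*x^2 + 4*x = 4*x^2 + 2*x - 2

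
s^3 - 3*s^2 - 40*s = s*(s - 8)*(s + 5)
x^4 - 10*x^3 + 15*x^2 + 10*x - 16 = (x - 8)*(x - 2)*(x - 1)*(x + 1)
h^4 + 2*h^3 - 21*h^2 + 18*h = h*(h - 3)*(h - 1)*(h + 6)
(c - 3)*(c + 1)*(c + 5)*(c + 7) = c^4 + 10*c^3 + 8*c^2 - 106*c - 105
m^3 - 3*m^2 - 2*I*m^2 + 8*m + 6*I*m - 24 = (m - 3)*(m - 4*I)*(m + 2*I)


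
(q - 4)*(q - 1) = q^2 - 5*q + 4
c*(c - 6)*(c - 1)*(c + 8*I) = c^4 - 7*c^3 + 8*I*c^3 + 6*c^2 - 56*I*c^2 + 48*I*c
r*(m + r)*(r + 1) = m*r^2 + m*r + r^3 + r^2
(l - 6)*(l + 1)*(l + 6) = l^3 + l^2 - 36*l - 36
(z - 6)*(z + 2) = z^2 - 4*z - 12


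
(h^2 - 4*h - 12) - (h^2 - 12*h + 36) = 8*h - 48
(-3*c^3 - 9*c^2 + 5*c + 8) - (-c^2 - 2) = -3*c^3 - 8*c^2 + 5*c + 10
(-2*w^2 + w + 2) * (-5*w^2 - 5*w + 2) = 10*w^4 + 5*w^3 - 19*w^2 - 8*w + 4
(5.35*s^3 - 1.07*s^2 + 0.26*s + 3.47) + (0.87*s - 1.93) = 5.35*s^3 - 1.07*s^2 + 1.13*s + 1.54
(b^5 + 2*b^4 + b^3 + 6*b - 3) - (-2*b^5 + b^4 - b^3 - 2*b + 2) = 3*b^5 + b^4 + 2*b^3 + 8*b - 5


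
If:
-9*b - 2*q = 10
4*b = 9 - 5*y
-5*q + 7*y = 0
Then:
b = -376/169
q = 847/169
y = 605/169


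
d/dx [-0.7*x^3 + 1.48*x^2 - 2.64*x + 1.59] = -2.1*x^2 + 2.96*x - 2.64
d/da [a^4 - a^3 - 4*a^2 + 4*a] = 4*a^3 - 3*a^2 - 8*a + 4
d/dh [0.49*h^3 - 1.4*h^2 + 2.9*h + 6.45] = 1.47*h^2 - 2.8*h + 2.9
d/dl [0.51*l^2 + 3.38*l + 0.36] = 1.02*l + 3.38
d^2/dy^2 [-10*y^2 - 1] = -20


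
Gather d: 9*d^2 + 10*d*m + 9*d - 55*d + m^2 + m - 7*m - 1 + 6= 9*d^2 + d*(10*m - 46) + m^2 - 6*m + 5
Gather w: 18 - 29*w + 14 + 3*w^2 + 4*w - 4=3*w^2 - 25*w + 28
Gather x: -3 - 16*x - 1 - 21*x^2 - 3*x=-21*x^2 - 19*x - 4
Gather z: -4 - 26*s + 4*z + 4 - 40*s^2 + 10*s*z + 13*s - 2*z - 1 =-40*s^2 - 13*s + z*(10*s + 2) - 1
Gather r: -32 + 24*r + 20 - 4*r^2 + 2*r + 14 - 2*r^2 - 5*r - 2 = -6*r^2 + 21*r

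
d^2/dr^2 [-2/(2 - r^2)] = 4*(3*r^2 + 2)/(r^2 - 2)^3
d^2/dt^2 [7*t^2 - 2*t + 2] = 14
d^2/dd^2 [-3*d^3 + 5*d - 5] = -18*d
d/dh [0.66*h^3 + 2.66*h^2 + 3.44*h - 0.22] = 1.98*h^2 + 5.32*h + 3.44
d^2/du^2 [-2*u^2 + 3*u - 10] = -4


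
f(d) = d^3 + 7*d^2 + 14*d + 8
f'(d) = 3*d^2 + 14*d + 14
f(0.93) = 27.88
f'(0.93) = 29.61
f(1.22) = 37.31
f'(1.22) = 35.55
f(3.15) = 152.81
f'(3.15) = 87.87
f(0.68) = 21.07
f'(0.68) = 24.91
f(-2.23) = 0.50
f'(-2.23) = -2.30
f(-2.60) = 1.34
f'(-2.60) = -2.12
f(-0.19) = 5.59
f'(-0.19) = 11.45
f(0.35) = 13.80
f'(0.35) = 19.27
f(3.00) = 140.00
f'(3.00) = 83.00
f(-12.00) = -880.00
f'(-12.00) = 278.00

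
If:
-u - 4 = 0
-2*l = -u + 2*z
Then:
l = -z - 2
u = -4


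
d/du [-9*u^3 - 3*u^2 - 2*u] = -27*u^2 - 6*u - 2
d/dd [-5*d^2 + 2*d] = 2 - 10*d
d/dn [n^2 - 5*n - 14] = 2*n - 5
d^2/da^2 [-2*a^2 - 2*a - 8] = -4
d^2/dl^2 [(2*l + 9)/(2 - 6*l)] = -87/(3*l - 1)^3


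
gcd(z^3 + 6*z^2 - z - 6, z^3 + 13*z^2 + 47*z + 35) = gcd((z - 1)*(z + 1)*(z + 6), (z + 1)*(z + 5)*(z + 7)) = z + 1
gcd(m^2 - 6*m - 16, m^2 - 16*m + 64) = m - 8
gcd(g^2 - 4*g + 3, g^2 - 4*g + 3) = g^2 - 4*g + 3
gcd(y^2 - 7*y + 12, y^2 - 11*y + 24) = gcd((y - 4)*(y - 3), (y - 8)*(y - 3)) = y - 3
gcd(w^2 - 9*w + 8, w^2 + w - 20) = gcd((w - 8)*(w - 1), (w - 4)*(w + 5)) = 1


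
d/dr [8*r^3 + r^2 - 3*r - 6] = 24*r^2 + 2*r - 3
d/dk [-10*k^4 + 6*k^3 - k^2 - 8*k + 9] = -40*k^3 + 18*k^2 - 2*k - 8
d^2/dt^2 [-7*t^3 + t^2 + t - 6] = 2 - 42*t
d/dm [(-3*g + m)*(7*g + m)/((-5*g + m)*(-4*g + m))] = g*(-109*g^2 + 82*g*m - 13*m^2)/(400*g^4 - 360*g^3*m + 121*g^2*m^2 - 18*g*m^3 + m^4)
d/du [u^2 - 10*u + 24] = 2*u - 10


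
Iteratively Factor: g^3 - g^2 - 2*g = (g + 1)*(g^2 - 2*g) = (g - 2)*(g + 1)*(g)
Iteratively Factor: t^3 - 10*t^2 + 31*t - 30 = (t - 5)*(t^2 - 5*t + 6) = (t - 5)*(t - 2)*(t - 3)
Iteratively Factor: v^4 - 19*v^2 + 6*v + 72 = (v + 4)*(v^3 - 4*v^2 - 3*v + 18) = (v - 3)*(v + 4)*(v^2 - v - 6) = (v - 3)^2*(v + 4)*(v + 2)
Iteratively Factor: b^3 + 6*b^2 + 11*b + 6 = (b + 1)*(b^2 + 5*b + 6) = (b + 1)*(b + 3)*(b + 2)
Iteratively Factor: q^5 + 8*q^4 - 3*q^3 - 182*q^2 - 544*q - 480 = (q + 4)*(q^4 + 4*q^3 - 19*q^2 - 106*q - 120) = (q + 4)^2*(q^3 - 19*q - 30) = (q + 2)*(q + 4)^2*(q^2 - 2*q - 15) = (q - 5)*(q + 2)*(q + 4)^2*(q + 3)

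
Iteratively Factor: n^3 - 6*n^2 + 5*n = (n - 5)*(n^2 - n) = (n - 5)*(n - 1)*(n)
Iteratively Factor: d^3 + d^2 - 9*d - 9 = (d - 3)*(d^2 + 4*d + 3) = (d - 3)*(d + 1)*(d + 3)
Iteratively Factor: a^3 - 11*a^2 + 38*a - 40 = (a - 4)*(a^2 - 7*a + 10) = (a - 4)*(a - 2)*(a - 5)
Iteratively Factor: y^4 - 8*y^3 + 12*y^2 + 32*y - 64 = (y - 4)*(y^3 - 4*y^2 - 4*y + 16) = (y - 4)*(y - 2)*(y^2 - 2*y - 8) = (y - 4)*(y - 2)*(y + 2)*(y - 4)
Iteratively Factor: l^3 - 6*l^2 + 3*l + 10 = (l + 1)*(l^2 - 7*l + 10) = (l - 2)*(l + 1)*(l - 5)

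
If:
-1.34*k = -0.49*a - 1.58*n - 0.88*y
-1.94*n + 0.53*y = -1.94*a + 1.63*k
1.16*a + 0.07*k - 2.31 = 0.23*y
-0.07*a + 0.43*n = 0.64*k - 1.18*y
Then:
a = 2.08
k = 2.14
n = 0.57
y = 1.07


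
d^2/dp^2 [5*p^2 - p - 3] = 10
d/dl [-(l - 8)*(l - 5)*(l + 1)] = -3*l^2 + 24*l - 27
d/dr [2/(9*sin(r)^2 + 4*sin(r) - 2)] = -4*(9*sin(r) + 2)*cos(r)/(9*sin(r)^2 + 4*sin(r) - 2)^2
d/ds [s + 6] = 1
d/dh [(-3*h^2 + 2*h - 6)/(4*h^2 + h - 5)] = (-11*h^2 + 78*h - 4)/(16*h^4 + 8*h^3 - 39*h^2 - 10*h + 25)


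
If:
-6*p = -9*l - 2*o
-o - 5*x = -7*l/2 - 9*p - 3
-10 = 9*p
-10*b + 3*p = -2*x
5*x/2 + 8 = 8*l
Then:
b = 1/75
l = 37/24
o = -493/48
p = -10/9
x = 26/15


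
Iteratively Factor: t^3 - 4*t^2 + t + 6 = (t - 3)*(t^2 - t - 2) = (t - 3)*(t + 1)*(t - 2)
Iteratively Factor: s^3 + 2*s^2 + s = (s + 1)*(s^2 + s) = (s + 1)^2*(s)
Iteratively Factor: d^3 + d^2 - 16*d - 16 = (d + 4)*(d^2 - 3*d - 4) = (d - 4)*(d + 4)*(d + 1)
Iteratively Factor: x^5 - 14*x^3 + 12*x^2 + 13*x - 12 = (x - 1)*(x^4 + x^3 - 13*x^2 - x + 12) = (x - 1)*(x + 1)*(x^3 - 13*x + 12) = (x - 1)^2*(x + 1)*(x^2 + x - 12) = (x - 1)^2*(x + 1)*(x + 4)*(x - 3)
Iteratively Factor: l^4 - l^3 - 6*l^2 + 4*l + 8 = (l - 2)*(l^3 + l^2 - 4*l - 4) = (l - 2)*(l + 1)*(l^2 - 4) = (l - 2)^2*(l + 1)*(l + 2)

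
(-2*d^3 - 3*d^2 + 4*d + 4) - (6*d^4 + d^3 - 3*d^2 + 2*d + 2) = -6*d^4 - 3*d^3 + 2*d + 2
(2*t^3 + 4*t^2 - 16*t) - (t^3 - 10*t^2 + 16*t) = t^3 + 14*t^2 - 32*t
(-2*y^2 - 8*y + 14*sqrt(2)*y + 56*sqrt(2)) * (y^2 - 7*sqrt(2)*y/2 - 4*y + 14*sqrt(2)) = -2*y^4 + 21*sqrt(2)*y^3 - 66*y^2 - 336*sqrt(2)*y + 1568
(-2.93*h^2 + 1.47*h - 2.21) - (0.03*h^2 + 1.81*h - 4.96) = -2.96*h^2 - 0.34*h + 2.75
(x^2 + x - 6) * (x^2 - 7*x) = x^4 - 6*x^3 - 13*x^2 + 42*x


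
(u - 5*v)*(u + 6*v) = u^2 + u*v - 30*v^2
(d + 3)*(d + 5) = d^2 + 8*d + 15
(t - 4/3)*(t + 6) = t^2 + 14*t/3 - 8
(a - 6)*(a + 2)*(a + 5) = a^3 + a^2 - 32*a - 60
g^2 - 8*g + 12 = (g - 6)*(g - 2)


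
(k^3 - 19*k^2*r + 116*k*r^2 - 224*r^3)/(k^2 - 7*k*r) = k - 12*r + 32*r^2/k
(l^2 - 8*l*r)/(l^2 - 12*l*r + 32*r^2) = l/(l - 4*r)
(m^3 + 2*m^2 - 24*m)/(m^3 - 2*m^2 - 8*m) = (m + 6)/(m + 2)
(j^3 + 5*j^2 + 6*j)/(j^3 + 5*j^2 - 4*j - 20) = j*(j + 3)/(j^2 + 3*j - 10)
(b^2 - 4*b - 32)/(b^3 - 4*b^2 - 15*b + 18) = (b^2 - 4*b - 32)/(b^3 - 4*b^2 - 15*b + 18)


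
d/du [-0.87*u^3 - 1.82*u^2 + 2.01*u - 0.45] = -2.61*u^2 - 3.64*u + 2.01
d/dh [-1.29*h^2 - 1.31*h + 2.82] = -2.58*h - 1.31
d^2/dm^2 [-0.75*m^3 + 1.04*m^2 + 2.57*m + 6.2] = 2.08 - 4.5*m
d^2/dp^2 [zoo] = 0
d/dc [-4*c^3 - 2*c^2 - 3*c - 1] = -12*c^2 - 4*c - 3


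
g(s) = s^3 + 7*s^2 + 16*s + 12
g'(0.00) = 16.00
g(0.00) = 12.00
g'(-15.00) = 481.00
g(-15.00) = -2028.00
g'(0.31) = 20.63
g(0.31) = 17.66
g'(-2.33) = -0.33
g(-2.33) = 0.07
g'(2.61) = 72.98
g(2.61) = 119.22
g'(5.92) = 204.02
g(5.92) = 559.52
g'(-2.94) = 0.77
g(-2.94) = 0.05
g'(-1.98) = 0.04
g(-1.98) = 0.00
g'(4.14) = 125.38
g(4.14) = 269.18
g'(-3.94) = 7.41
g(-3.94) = -3.54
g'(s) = 3*s^2 + 14*s + 16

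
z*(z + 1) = z^2 + z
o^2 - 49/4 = (o - 7/2)*(o + 7/2)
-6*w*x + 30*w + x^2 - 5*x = (-6*w + x)*(x - 5)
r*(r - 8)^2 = r^3 - 16*r^2 + 64*r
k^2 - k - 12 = (k - 4)*(k + 3)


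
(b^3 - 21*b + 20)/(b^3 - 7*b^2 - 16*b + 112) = (b^2 + 4*b - 5)/(b^2 - 3*b - 28)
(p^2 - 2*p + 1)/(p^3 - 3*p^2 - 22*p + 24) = (p - 1)/(p^2 - 2*p - 24)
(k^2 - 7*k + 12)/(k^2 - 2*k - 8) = (k - 3)/(k + 2)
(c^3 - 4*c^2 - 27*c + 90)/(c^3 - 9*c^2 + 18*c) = (c + 5)/c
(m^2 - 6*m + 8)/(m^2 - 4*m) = (m - 2)/m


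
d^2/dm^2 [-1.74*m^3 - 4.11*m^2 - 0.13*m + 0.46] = -10.44*m - 8.22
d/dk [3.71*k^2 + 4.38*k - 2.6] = 7.42*k + 4.38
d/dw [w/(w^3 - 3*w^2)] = (3 - 2*w)/(w^2*(w - 3)^2)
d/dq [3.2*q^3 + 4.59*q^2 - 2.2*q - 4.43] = 9.6*q^2 + 9.18*q - 2.2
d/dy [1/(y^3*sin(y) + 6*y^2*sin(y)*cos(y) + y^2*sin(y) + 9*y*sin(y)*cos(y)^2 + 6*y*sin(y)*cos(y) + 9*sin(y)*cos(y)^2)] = (-2*y^2*cos(y) - 6*y*sin(y) - 2*y*cos(y) - 9*y*cos(2*y) + 3*y - 4*sin(y) - 3*sin(2*y) - 9*cos(2*y) + 3)/((1 - cos(2*y))*(y + 1)^2*(y + 3*cos(y))^3)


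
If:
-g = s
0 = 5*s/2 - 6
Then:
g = -12/5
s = 12/5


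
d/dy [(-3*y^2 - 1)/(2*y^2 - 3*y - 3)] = (9*y^2 + 22*y - 3)/(4*y^4 - 12*y^3 - 3*y^2 + 18*y + 9)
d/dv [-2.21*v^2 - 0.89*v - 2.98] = -4.42*v - 0.89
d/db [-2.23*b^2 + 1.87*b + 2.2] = 1.87 - 4.46*b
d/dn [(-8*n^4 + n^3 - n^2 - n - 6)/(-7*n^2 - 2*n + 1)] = (112*n^5 + 41*n^4 - 36*n^3 - 2*n^2 - 86*n - 13)/(49*n^4 + 28*n^3 - 10*n^2 - 4*n + 1)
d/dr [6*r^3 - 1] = 18*r^2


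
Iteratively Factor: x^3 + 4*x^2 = (x)*(x^2 + 4*x) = x^2*(x + 4)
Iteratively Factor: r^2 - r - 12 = (r - 4)*(r + 3)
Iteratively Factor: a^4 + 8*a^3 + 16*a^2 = (a)*(a^3 + 8*a^2 + 16*a) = a^2*(a^2 + 8*a + 16) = a^2*(a + 4)*(a + 4)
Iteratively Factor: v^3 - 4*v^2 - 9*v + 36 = (v - 4)*(v^2 - 9) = (v - 4)*(v + 3)*(v - 3)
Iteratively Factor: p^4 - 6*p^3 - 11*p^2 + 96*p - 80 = (p - 5)*(p^3 - p^2 - 16*p + 16) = (p - 5)*(p - 1)*(p^2 - 16) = (p - 5)*(p - 4)*(p - 1)*(p + 4)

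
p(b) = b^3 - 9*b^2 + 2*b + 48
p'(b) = 3*b^2 - 18*b + 2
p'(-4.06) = 124.53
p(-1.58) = 18.43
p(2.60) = 9.94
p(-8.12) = -1097.04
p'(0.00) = 2.00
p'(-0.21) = 5.91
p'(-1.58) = 37.93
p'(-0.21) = 5.91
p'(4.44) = -18.78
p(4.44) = -33.01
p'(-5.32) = 182.67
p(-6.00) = -504.00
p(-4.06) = -175.40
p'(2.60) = -24.52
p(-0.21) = 47.17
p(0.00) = 48.00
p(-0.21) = 47.17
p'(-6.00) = 218.00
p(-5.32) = -367.93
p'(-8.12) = 345.96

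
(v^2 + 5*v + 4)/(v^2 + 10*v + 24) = (v + 1)/(v + 6)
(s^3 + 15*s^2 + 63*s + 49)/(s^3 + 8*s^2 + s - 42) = (s^2 + 8*s + 7)/(s^2 + s - 6)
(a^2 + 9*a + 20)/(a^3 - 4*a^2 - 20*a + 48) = (a + 5)/(a^2 - 8*a + 12)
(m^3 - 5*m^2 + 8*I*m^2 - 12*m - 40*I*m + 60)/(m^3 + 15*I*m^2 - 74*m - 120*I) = (m^2 + m*(-5 + 2*I) - 10*I)/(m^2 + 9*I*m - 20)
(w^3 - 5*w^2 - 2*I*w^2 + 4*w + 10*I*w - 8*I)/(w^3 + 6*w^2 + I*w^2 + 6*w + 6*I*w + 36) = (w^2 - 5*w + 4)/(w^2 + 3*w*(2 + I) + 18*I)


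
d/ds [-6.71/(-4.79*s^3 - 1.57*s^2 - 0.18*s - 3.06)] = (-96.4227*s^2 - 21.0694*s - 1.2078)/(4.79*s^3 + 1.57*s^2 + 0.18*s + 3.06)^2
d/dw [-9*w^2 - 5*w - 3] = -18*w - 5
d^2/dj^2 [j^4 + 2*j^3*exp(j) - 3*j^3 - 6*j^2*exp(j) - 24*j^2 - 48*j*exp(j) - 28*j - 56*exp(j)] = 2*j^3*exp(j) + 6*j^2*exp(j) + 12*j^2 - 60*j*exp(j) - 18*j - 164*exp(j) - 48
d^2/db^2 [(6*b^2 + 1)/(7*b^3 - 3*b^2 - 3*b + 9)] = 12*(49*b^6 + 112*b^4 - 478*b^3 + 75*b^2 - 27*b + 87)/(343*b^9 - 441*b^8 - 252*b^7 + 1674*b^6 - 1026*b^5 - 972*b^4 + 2160*b^3 - 486*b^2 - 729*b + 729)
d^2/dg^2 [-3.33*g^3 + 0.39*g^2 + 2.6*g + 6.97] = 0.78 - 19.98*g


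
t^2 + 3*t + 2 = (t + 1)*(t + 2)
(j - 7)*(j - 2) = j^2 - 9*j + 14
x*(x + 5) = x^2 + 5*x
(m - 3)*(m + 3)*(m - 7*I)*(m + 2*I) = m^4 - 5*I*m^3 + 5*m^2 + 45*I*m - 126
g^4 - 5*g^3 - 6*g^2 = g^2*(g - 6)*(g + 1)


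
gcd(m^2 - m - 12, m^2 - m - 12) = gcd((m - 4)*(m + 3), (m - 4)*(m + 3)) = m^2 - m - 12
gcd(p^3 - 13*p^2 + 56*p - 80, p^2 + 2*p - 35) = p - 5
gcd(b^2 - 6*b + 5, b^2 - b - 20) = b - 5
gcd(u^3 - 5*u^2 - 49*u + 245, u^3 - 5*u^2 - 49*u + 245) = u^3 - 5*u^2 - 49*u + 245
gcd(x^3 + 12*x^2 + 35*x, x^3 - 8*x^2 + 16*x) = x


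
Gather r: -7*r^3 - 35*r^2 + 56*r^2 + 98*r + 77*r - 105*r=-7*r^3 + 21*r^2 + 70*r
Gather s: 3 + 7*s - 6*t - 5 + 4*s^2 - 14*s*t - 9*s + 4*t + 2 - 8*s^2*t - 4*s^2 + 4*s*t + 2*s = -8*s^2*t - 10*s*t - 2*t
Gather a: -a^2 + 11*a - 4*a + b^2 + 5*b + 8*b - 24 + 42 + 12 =-a^2 + 7*a + b^2 + 13*b + 30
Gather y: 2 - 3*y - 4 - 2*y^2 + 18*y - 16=-2*y^2 + 15*y - 18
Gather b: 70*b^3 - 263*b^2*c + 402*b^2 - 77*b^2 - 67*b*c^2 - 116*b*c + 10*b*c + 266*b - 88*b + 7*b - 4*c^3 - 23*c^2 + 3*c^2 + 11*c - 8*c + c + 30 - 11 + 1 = 70*b^3 + b^2*(325 - 263*c) + b*(-67*c^2 - 106*c + 185) - 4*c^3 - 20*c^2 + 4*c + 20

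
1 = 1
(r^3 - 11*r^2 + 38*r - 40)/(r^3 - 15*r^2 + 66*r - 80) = (r - 4)/(r - 8)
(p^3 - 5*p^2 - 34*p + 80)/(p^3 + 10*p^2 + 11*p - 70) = (p - 8)/(p + 7)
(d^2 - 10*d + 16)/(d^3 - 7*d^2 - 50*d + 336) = (d - 2)/(d^2 + d - 42)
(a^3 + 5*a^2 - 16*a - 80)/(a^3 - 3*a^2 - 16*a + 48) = (a + 5)/(a - 3)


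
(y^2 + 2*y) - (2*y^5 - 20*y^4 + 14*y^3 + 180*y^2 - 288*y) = -2*y^5 + 20*y^4 - 14*y^3 - 179*y^2 + 290*y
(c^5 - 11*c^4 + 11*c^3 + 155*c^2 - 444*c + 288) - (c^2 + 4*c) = c^5 - 11*c^4 + 11*c^3 + 154*c^2 - 448*c + 288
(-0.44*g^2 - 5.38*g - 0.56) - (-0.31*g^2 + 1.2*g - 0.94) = -0.13*g^2 - 6.58*g + 0.38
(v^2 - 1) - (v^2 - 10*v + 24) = 10*v - 25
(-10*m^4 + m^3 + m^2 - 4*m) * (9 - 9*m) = 90*m^5 - 99*m^4 + 45*m^2 - 36*m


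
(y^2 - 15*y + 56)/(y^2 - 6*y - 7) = (y - 8)/(y + 1)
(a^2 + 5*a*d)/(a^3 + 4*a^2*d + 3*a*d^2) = (a + 5*d)/(a^2 + 4*a*d + 3*d^2)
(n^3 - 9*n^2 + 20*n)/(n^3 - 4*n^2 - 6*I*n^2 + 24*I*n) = (n - 5)/(n - 6*I)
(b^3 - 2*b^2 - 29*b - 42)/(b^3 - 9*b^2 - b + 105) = (b + 2)/(b - 5)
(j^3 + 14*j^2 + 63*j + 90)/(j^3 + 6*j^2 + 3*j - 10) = (j^2 + 9*j + 18)/(j^2 + j - 2)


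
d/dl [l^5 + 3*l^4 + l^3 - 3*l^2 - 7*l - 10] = 5*l^4 + 12*l^3 + 3*l^2 - 6*l - 7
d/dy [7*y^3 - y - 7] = 21*y^2 - 1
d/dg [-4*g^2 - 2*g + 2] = -8*g - 2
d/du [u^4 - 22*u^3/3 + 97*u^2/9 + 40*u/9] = 4*u^3 - 22*u^2 + 194*u/9 + 40/9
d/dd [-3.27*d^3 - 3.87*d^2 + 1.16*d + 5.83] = -9.81*d^2 - 7.74*d + 1.16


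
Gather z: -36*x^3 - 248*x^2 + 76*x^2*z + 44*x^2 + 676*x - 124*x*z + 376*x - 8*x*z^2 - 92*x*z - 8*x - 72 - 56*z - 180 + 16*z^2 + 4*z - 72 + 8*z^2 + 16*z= -36*x^3 - 204*x^2 + 1044*x + z^2*(24 - 8*x) + z*(76*x^2 - 216*x - 36) - 324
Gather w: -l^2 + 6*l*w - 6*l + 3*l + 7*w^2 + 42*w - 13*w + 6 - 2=-l^2 - 3*l + 7*w^2 + w*(6*l + 29) + 4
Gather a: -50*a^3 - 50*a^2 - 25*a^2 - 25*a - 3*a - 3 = -50*a^3 - 75*a^2 - 28*a - 3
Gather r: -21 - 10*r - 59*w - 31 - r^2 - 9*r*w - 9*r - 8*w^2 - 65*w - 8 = -r^2 + r*(-9*w - 19) - 8*w^2 - 124*w - 60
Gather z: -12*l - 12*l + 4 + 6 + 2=12 - 24*l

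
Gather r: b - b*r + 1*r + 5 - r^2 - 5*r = b - r^2 + r*(-b - 4) + 5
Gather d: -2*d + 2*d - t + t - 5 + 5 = 0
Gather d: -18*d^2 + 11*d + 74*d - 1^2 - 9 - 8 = -18*d^2 + 85*d - 18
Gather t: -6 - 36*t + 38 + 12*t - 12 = 20 - 24*t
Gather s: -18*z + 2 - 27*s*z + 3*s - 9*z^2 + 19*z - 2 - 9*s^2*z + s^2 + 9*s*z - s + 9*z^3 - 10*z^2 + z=s^2*(1 - 9*z) + s*(2 - 18*z) + 9*z^3 - 19*z^2 + 2*z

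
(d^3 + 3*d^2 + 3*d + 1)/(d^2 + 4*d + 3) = (d^2 + 2*d + 1)/(d + 3)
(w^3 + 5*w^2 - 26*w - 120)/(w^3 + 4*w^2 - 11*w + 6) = (w^2 - w - 20)/(w^2 - 2*w + 1)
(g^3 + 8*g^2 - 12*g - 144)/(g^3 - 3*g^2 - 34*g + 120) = (g + 6)/(g - 5)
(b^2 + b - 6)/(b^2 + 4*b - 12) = (b + 3)/(b + 6)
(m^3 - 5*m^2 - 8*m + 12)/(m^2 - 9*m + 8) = (m^2 - 4*m - 12)/(m - 8)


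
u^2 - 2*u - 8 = (u - 4)*(u + 2)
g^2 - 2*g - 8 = (g - 4)*(g + 2)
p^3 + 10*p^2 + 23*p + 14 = (p + 1)*(p + 2)*(p + 7)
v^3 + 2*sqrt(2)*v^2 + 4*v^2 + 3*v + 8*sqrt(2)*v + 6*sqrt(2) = (v + 1)*(v + 3)*(v + 2*sqrt(2))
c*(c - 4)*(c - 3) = c^3 - 7*c^2 + 12*c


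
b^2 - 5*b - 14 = (b - 7)*(b + 2)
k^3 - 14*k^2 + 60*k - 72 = (k - 6)^2*(k - 2)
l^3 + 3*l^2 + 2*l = l*(l + 1)*(l + 2)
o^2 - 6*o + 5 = (o - 5)*(o - 1)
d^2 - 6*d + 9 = (d - 3)^2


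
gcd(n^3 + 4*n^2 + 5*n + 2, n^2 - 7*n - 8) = n + 1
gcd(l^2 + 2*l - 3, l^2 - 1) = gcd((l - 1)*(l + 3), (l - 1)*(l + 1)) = l - 1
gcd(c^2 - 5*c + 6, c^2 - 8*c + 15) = c - 3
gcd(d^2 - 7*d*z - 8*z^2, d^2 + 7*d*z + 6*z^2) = d + z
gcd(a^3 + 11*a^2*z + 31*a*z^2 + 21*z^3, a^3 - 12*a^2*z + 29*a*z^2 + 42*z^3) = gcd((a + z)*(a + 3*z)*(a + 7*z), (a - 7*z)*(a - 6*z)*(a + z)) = a + z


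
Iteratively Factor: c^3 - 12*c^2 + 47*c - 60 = (c - 4)*(c^2 - 8*c + 15) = (c - 5)*(c - 4)*(c - 3)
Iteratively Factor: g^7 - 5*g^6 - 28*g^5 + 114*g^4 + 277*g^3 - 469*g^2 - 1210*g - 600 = (g + 4)*(g^6 - 9*g^5 + 8*g^4 + 82*g^3 - 51*g^2 - 265*g - 150) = (g + 1)*(g + 4)*(g^5 - 10*g^4 + 18*g^3 + 64*g^2 - 115*g - 150) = (g - 5)*(g + 1)*(g + 4)*(g^4 - 5*g^3 - 7*g^2 + 29*g + 30) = (g - 5)*(g - 3)*(g + 1)*(g + 4)*(g^3 - 2*g^2 - 13*g - 10) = (g - 5)^2*(g - 3)*(g + 1)*(g + 4)*(g^2 + 3*g + 2) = (g - 5)^2*(g - 3)*(g + 1)^2*(g + 4)*(g + 2)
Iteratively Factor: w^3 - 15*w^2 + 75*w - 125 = (w - 5)*(w^2 - 10*w + 25) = (w - 5)^2*(w - 5)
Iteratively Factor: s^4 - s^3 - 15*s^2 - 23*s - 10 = (s - 5)*(s^3 + 4*s^2 + 5*s + 2) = (s - 5)*(s + 1)*(s^2 + 3*s + 2) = (s - 5)*(s + 1)^2*(s + 2)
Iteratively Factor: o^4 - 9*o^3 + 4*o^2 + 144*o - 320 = (o + 4)*(o^3 - 13*o^2 + 56*o - 80) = (o - 5)*(o + 4)*(o^2 - 8*o + 16) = (o - 5)*(o - 4)*(o + 4)*(o - 4)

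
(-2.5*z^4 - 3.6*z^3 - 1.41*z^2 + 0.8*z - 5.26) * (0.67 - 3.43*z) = 8.575*z^5 + 10.673*z^4 + 2.4243*z^3 - 3.6887*z^2 + 18.5778*z - 3.5242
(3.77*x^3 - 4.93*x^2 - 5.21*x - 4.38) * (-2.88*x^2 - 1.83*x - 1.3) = -10.8576*x^5 + 7.2993*x^4 + 19.1257*x^3 + 28.5577*x^2 + 14.7884*x + 5.694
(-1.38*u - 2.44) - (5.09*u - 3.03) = 0.59 - 6.47*u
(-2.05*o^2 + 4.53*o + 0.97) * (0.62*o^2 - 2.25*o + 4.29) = -1.271*o^4 + 7.4211*o^3 - 18.3856*o^2 + 17.2512*o + 4.1613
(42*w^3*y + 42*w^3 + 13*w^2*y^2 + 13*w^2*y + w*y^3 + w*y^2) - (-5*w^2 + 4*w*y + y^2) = 42*w^3*y + 42*w^3 + 13*w^2*y^2 + 13*w^2*y + 5*w^2 + w*y^3 + w*y^2 - 4*w*y - y^2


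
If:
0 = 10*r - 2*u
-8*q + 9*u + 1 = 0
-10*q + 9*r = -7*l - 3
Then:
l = 27*u/20 - 1/4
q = 9*u/8 + 1/8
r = u/5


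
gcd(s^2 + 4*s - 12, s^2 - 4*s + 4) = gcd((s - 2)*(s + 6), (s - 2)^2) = s - 2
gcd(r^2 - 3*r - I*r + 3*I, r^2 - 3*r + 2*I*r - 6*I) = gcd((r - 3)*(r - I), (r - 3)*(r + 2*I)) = r - 3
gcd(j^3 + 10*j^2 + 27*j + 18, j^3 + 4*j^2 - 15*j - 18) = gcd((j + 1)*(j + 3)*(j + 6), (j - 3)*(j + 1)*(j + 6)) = j^2 + 7*j + 6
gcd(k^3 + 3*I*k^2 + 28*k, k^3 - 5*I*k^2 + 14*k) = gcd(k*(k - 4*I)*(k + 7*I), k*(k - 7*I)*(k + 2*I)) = k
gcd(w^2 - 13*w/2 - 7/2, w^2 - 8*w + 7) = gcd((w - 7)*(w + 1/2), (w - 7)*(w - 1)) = w - 7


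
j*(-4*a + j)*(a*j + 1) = -4*a^2*j^2 + a*j^3 - 4*a*j + j^2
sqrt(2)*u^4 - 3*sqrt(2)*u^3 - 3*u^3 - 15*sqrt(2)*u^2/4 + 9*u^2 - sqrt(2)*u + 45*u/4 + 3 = (u - 4)*(u + 1/2)*(u - 3*sqrt(2)/2)*(sqrt(2)*u + sqrt(2)/2)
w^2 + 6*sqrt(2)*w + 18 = (w + 3*sqrt(2))^2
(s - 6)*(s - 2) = s^2 - 8*s + 12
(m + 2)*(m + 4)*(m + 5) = m^3 + 11*m^2 + 38*m + 40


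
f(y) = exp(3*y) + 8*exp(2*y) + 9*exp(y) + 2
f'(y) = 3*exp(3*y) + 16*exp(2*y) + 9*exp(y)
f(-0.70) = 8.56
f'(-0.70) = 8.78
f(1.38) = 226.98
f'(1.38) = 476.98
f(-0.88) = 7.18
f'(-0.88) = 6.70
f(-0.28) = 13.80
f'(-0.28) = 17.24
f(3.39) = 33417.62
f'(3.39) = 92672.32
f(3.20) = 19802.33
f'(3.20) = 54144.66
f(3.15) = 17276.77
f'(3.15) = 47047.67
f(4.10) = 249368.65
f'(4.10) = 717886.23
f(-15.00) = 2.00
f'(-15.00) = 0.00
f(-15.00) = 2.00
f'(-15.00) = 0.00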